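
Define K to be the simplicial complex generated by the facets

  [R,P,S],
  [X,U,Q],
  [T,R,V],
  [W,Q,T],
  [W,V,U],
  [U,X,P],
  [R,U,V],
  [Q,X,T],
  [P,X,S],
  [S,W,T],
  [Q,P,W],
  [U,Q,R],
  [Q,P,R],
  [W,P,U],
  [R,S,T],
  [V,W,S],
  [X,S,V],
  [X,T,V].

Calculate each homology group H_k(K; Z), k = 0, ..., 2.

H_0 ≅ Z,  H_1 ≅ Z ⊕ Z/2,  H_2 = 0.

K has 9 vertices, 27 edges, 18 triangles.
rank ∂_0 = 0, rank ∂_1 = 8 ⇒ b_0 = 9 − 0 − 8 = 1; all invariant factors of ∂_1 are 1 so no torsion. So H_0 ≅ Z.
rank ∂_1 = 8, rank ∂_2 = 18 ⇒ b_1 = 27 − 8 − 18 = 1; ∂_2 has invariant factor(s) [2] giving torsion. So H_1 ≅ Z ⊕ Z/2.
rank ∂_2 = 18, rank ∂_3 = 0 ⇒ b_2 = 18 − 18 − 0 = 0. So H_2 ≅ 0.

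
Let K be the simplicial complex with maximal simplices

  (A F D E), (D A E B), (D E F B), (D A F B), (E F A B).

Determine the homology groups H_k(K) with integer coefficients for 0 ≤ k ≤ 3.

Fix the vertex order A < B < D < E < F and write every simplex with vertices in increasing order. Then dim K = 3 and the simplices of K are:

  0-simplices (5): A, B, D, E, F
  1-simplices (10): AB, AD, AE, AF, BD, BE, BF, DE, DF, EF
  2-simplices (10): ABD, ABE, ABF, ADE, ADF, AEF, BDE, BDF, BEF, DEF
  3-simplices (5): ABDE, ABDF, ABEF, ADEF, BDEF

giving chain groups C_0 ≅ Z^5, C_1 ≅ Z^10, C_2 ≅ Z^10, C_3 ≅ Z^5.

Boundary ∂_1: C_1 → C_0 is given by ∂[p,q] = [q] − [p]. For instance
  ∂BE = E − B.
The 5×10 boundary matrix has rank 4 and Smith normal form diag(1,1,1,1).

The boundary map ∂_2: C_2 → C_1 acts by ∂[p,q,r] = [q,r] − [p,r] + [p,q]. For instance
  ∂ADE = DE − AE + AD,
  ∂ABE = BE − AE + AB.
The resulting 10×10 matrix has rank 6, and its Smith normal form has invariant factors (1,1,1,1,1,1).

The boundary map ∂_3: C_3 → C_2 sends each 3-simplex σ to the alternating sum Σ_i (−1)^i (σ with its i-th vertex removed). For instance
  ∂ABDF = BDF − ADF + ABF − ABD,
  ∂ADEF = DEF − AEF + ADF − ADE.
The resulting 10×5 matrix has rank 4, and its Smith normal form has invariant factors (1,1,1,1).

From H_k ≅ ker(∂_k) / im(∂_{k+1}) we obtain:

  H_0: rank C_0 − rank ∂_1 = 5 − 4 = 1, and the invariant factors of ∂_1 are all 1, so H_0 = Z.
  H_1: rank ker ∂_1 − rank ∂_2 = (10 − 4) − 6 = 0, and the invariant factors of ∂_2 are all 1, so H_1 = 0.
  H_2: rank ker ∂_2 − rank ∂_3 = (10 − 6) − 4 = 0, and the invariant factors of ∂_3 are all 1, so H_2 = 0.
  H_3: rank ker ∂_3 − rank ∂_4 = (5 − 4) − 0 = 1, and there is no ∂_4, so H_3 = Z.

H_0 = Z,  H_1 = 0,  H_2 = 0,  H_3 = Z.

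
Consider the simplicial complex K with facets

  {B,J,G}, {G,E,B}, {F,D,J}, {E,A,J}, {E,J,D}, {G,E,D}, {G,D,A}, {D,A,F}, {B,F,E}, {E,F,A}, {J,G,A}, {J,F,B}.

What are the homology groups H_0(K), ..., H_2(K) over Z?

H_0 ≅ Z,  H_1 ≅ Z_2,  H_2 = 0.

We work with the vertex ordering A < B < D < E < F < G < J. The simplices of K, each written with vertices in increasing order, are:

  0-simplices (7): A, B, D, E, F, G, J
  1-simplices (18): AD, AE, AF, AG, AJ, BE, BF, BG, BJ, DE, DF, DG, DJ, EF, EG, EJ, FJ, GJ
  2-simplices (12): ADF, ADG, AEF, AEJ, AGJ, BEF, BEG, BFJ, BGJ, DEG, DEJ, DFJ

Hence C_0 ≅ Z^7, C_1 ≅ Z^18, C_2 ≅ Z^12.

Boundary ∂_1: C_1 → C_0 sends each edge [p,q] (with p < q) to q − p. For instance
  ∂AD = D − A.
This gives a 7×18 integer matrix of rank 6; reducing to Smith normal form yields diagonal entries (1,1,1,1,1,1).

∂_2: C_2 → C_1 acts by ∂[p,q,r] = [q,r] − [p,r] + [p,q]. For instance
  ∂BGJ = GJ − BJ + BG,
  ∂ADF = DF − AF + AD.
As a 18×12 matrix over Z this has rank 12, with invariant factors (1,1,1,1,1,1,1,1,1,1,1,2).

Reading off H_k = ker ∂_k / im ∂_{k+1}:

  H_0: rank C_0 − rank ∂_1 = 7 − 6 = 1, and the invariant factors of ∂_1 are all 1, so H_0 ≅ Z.
  H_1: rank ker ∂_1 − rank ∂_2 = (18 − 6) − 12 = 0, and ∂_2 has invariant factor 2 > 1, so H_1 ≅ Z_2.
  H_2: rank ker ∂_2 − rank ∂_3 = (12 − 12) − 0 = 0, and there is no ∂_3, so H_2 ≅ 0.

As a check, the Euler characteristic is 7 − 18 + 12 = 1, which agrees with 1 − 0 + 0 = 1.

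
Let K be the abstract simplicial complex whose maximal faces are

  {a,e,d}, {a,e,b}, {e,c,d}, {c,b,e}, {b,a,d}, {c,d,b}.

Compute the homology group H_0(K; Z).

K has 5 vertices, 9 edges, 6 triangles.
rank ∂_0 = 0, rank ∂_1 = 4 ⇒ b_0 = 5 − 0 − 4 = 1; all invariant factors of ∂_1 are 1 so no torsion. So H_0 ≅ Z.

H_0 = Z.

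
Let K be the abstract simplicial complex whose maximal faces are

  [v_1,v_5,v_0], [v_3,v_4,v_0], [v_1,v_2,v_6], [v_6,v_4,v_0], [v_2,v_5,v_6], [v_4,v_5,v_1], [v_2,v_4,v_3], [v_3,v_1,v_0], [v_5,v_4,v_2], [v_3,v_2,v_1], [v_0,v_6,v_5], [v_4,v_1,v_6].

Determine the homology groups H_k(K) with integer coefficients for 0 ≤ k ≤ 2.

Take the total order v_0 < v_1 < v_2 < v_3 < v_4 < v_5 < v_6 on the vertex set. Then K (dimension 2) consists of the simplices:

  0-simplices (7): [v_0], [v_1], [v_2], [v_3], [v_4], [v_5], [v_6]
  1-simplices (18): (18 of them)
  2-simplices (12): (12 of them)

Hence C_0 ≅ Z^7, C_1 ≅ Z^18, C_2 ≅ Z^12.

∂_1: C_1 → C_0 sends each edge [p,q] (with p < q) to q − p.
This gives a 7×18 integer matrix of rank 6; reducing to Smith normal form yields diagonal entries (1,1,1,1,1,1).

∂_2: C_2 → C_1 acts by ∂[p,q,r] = [q,r] − [p,r] + [p,q]. For instance
  ∂[v_0,v_5,v_6] = [v_5,v_6] − [v_0,v_6] + [v_0,v_5],
  ∂[v_1,v_2,v_6] = [v_2,v_6] − [v_1,v_6] + [v_1,v_2].
The 18×12 boundary matrix has rank 12 and Smith normal form diag(1,1,1,1,1,1,1,1,1,1,1,2).

Reading off H_k = ker ∂_k / im ∂_{k+1}:

  H_0: rank C_0 − rank ∂_1 = 7 − 6 = 1, and the invariant factors of ∂_1 are all 1, so H_0 = Z.
  H_1: rank ker ∂_1 − rank ∂_2 = (18 − 6) − 12 = 0, and ∂_2 has invariant factor 2 > 1, so H_1 = Z/2.
  H_2: rank ker ∂_2 − rank ∂_3 = (12 − 12) − 0 = 0, and there is no ∂_3, so H_2 = 0.

H_0 = Z,  H_1 = Z/2,  H_2 = 0.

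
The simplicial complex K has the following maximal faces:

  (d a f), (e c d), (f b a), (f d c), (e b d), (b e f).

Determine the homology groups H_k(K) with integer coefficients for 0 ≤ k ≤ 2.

K has 6 vertices, 12 edges, 6 triangles.
rank ∂_0 = 0, rank ∂_1 = 5 ⇒ b_0 = 6 − 0 − 5 = 1; all invariant factors of ∂_1 are 1 so no torsion. So H_0 ≅ Z.
rank ∂_1 = 5, rank ∂_2 = 6 ⇒ b_1 = 12 − 5 − 6 = 1; all invariant factors of ∂_2 are 1 so no torsion. So H_1 ≅ Z.
rank ∂_2 = 6, rank ∂_3 = 0 ⇒ b_2 = 6 − 6 − 0 = 0. So H_2 ≅ 0.

H_0 ≅ Z,  H_1 ≅ Z,  H_2 = 0.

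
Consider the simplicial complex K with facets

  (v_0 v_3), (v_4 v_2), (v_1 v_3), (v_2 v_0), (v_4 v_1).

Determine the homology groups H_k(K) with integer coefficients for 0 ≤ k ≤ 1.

Take the total order v_0 < v_1 < v_2 < v_3 < v_4 on the vertex set. Then K (dimension 1) consists of the simplices:

  0-simplices (5): [v_0], [v_1], [v_2], [v_3], [v_4]
  1-simplices (5): [v_0,v_2], [v_0,v_3], [v_1,v_3], [v_1,v_4], [v_2,v_4]

so the chain groups are C_0 ≅ Z^5, C_1 ≅ Z^5.

Boundary ∂_1: C_1 → C_0 maps an edge to its endpoints' difference, ∂[p,q] = q − p. For instance
  ∂[v_0,v_2] = [v_2] − [v_0].
The 5×5 boundary matrix has rank 4 and Smith normal form diag(1,1,1,1).

Reading off H_k = ker ∂_k / im ∂_{k+1}:

  H_0: rank C_0 − rank ∂_1 = 5 − 4 = 1, and the invariant factors of ∂_1 are all 1, so H_0 ≅ Z.
  H_1: rank ker ∂_1 − rank ∂_2 = (5 − 4) − 0 = 1, and there is no ∂_2, so H_1 ≅ Z.

H_0 = Z,  H_1 = Z.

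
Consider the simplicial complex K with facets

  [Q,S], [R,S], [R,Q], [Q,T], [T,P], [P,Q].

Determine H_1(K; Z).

H_1 ≅ Z^2.

K has 5 vertices, 6 edges.
rank ∂_1 = 4, rank ∂_2 = 0 ⇒ b_1 = 6 − 4 − 0 = 2. So H_1 = Z^2.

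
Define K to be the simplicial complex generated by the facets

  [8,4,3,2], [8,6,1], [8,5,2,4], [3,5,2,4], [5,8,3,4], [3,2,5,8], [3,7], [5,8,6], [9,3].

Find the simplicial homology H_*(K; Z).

H_0 = Z,  H_1 = 0,  H_2 = 0,  H_3 = Z.

We work with the vertex ordering 1 < 2 < 3 < 4 < 5 < 6 < 7 < 8 < 9. The simplices of K, each written with vertices in increasing order, are:

  0-simplices (9): [1], [2], [3], [4], [5], [6], [7], [8], [9]
  1-simplices (16): [1,6], [1,8], [2,3], [2,4], [2,5], [2,8], [3,4], [3,5], [3,7], [3,8], [3,9], [4,5], [4,8], [5,6], [5,8], [6,8]
  2-simplices (12): [1,6,8], [2,3,4], [2,3,5], [2,3,8], [2,4,5], [2,4,8], [2,5,8], [3,4,5], [3,4,8], [3,5,8], [4,5,8], [5,6,8]
  3-simplices (5): [2,3,4,5], [2,3,4,8], [2,3,5,8], [2,4,5,8], [3,4,5,8]

so the chain groups are C_0 ≅ Z^9, C_1 ≅ Z^16, C_2 ≅ Z^12, C_3 ≅ Z^5.

∂_1: C_1 → C_0 maps an edge to its endpoints' difference, ∂[p,q] = q − p.
This gives a 9×16 integer matrix of rank 8; reducing to Smith normal form yields diagonal entries (1,1,1,1,1,1,1,1).

The boundary map ∂_2: C_2 → C_1 maps a triangle to the signed sum of its edges. For instance
  ∂[5,6,8] = [6,8] − [5,8] + [5,6],
  ∂[3,4,5] = [4,5] − [3,5] + [3,4].
The 16×12 boundary matrix has rank 8 and Smith normal form diag(1,1,1,1,1,1,1,1).

The boundary map ∂_3: C_3 → C_2 sends each 3-simplex σ to the alternating sum Σ_i (−1)^i (σ with its i-th vertex removed). For instance
  ∂[2,3,4,8] = [3,4,8] − [2,4,8] + [2,3,8] − [2,3,4],
  ∂[3,4,5,8] = [4,5,8] − [3,5,8] + [3,4,8] − [3,4,5].
As a 12×5 matrix over Z this has rank 4, with invariant factors (1,1,1,1).

Computing H_k = (kernel of ∂_k) / (image of ∂_{k+1}):

  H_0: rank C_0 − rank ∂_1 = 9 − 8 = 1, and the invariant factors of ∂_1 are all 1, so H_0 = Z.
  H_1: rank ker ∂_1 − rank ∂_2 = (16 − 8) − 8 = 0, and the invariant factors of ∂_2 are all 1, so H_1 = 0.
  H_2: rank ker ∂_2 − rank ∂_3 = (12 − 8) − 4 = 0, and the invariant factors of ∂_3 are all 1, so H_2 = 0.
  H_3: rank ker ∂_3 − rank ∂_4 = (5 − 4) − 0 = 1, and there is no ∂_4, so H_3 = Z.

As a check, the Euler characteristic is 9 − 16 + 12 − 5 = 0, which agrees with 1 − 0 + 0 − 1 = 0.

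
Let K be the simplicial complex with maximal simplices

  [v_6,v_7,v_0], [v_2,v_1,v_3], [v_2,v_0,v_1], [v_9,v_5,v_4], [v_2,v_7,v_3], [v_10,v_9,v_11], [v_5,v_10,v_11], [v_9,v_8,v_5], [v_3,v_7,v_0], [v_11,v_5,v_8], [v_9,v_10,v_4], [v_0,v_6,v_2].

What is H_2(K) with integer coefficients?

We work with the vertex ordering v_0 < v_1 < v_2 < v_3 < v_4 < v_5 < v_6 < v_7 < v_8 < v_9 < v_10 < v_11. The simplices of K, each written with vertices in increasing order, are:

  0-simplices (12): [v_0], [v_1], [v_2], [v_3], [v_4], [v_5], [v_6], [v_7], [v_8], [v_9], [v_10], [v_11]
  1-simplices (24): (24 of them)
  2-simplices (12): (12 of them)

so the chain groups are C_0 ≅ Z^12, C_1 ≅ Z^24, C_2 ≅ Z^12.

The boundary map ∂_1: C_1 → C_0 is given by ∂[p,q] = [q] − [p]. For instance
  ∂[v_5,v_8] = [v_8] − [v_5].
The resulting 12×24 matrix has rank 10, and its Smith normal form has invariant factors (1,1,1,1,1,1,1,1,1,1).

Boundary ∂_2: C_2 → C_1 acts by ∂[p,q,r] = [q,r] − [p,r] + [p,q]. For instance
  ∂[v_0,v_3,v_7] = [v_3,v_7] − [v_0,v_7] + [v_0,v_3],
  ∂[v_5,v_8,v_9] = [v_8,v_9] − [v_5,v_9] + [v_5,v_8].
The 24×12 boundary matrix has rank 12 and Smith normal form diag(1,1,1,1,1,1,1,1,1,1,1,1).

Reading off H_k = ker ∂_k / im ∂_{k+1}:

  H_2: rank ker ∂_2 − rank ∂_3 = (12 − 12) − 0 = 0, and there is no ∂_3, so H_2 = 0.

(K is a triangulation of the disjoint union of the cylinder S^1 x I and the cylinder S^1 x I.)

H_2 = 0.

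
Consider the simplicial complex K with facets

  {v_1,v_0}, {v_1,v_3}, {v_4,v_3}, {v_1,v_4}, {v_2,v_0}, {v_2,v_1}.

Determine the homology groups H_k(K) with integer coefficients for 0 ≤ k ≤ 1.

H_0 = Z,  H_1 = Z^2.

Take the total order v_0 < v_1 < v_2 < v_3 < v_4 on the vertex set. Then K (dimension 1) consists of the simplices:

  0-simplices (5): [v_0], [v_1], [v_2], [v_3], [v_4]
  1-simplices (6): [v_0,v_1], [v_0,v_2], [v_1,v_2], [v_1,v_3], [v_1,v_4], [v_3,v_4]

Hence C_0 ≅ Z^5, C_1 ≅ Z^6.

Boundary ∂_1: C_1 → C_0 is given by ∂[p,q] = [q] − [p].
The resulting 5×6 matrix has rank 4, and its Smith normal form has invariant factors (1,1,1,1).

From H_k ≅ ker(∂_k) / im(∂_{k+1}) we obtain:

  H_0: rank C_0 − rank ∂_1 = 5 − 4 = 1, and the invariant factors of ∂_1 are all 1, so H_0 = Z.
  H_1: rank ker ∂_1 − rank ∂_2 = (6 − 4) − 0 = 2, and there is no ∂_2, so H_1 = Z^2.

(K is a triangulation of a wedge of 2 circles.)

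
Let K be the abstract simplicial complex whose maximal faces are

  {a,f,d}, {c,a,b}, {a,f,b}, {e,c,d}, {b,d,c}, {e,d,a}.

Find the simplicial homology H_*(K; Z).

Order the vertices as a < b < c < d < e < f. Listing each simplex with vertices in this order, K has dimension 2 with simplices:

  0-simplices (6): a, b, c, d, e, f
  1-simplices (12): ab, ac, ad, ae, af, bc, bd, bf, cd, ce, de, df
  2-simplices (6): abc, abf, ade, adf, bcd, cde

Hence C_0 ≅ Z^6, C_1 ≅ Z^12, C_2 ≅ Z^6.

Boundary ∂_1: C_1 → C_0 sends each edge [p,q] (with p < q) to q − p. For instance
  ∂de = e − d.
As a 6×12 matrix over Z this has rank 5, with invariant factors (1,1,1,1,1).

∂_2: C_2 → C_1 sends each 2-simplex [p,q,r] to [q,r] − [p,r] + [p,q]. For instance
  ∂abc = bc − ac + ab,
  ∂ade = de − ae + ad.
The 12×6 boundary matrix has rank 6 and Smith normal form diag(1,1,1,1,1,1).

Reading off H_k = ker ∂_k / im ∂_{k+1}:

  H_0: rank C_0 − rank ∂_1 = 6 − 5 = 1, and the invariant factors of ∂_1 are all 1, so H_0 ≅ Z.
  H_1: rank ker ∂_1 − rank ∂_2 = (12 − 5) − 6 = 1, and the invariant factors of ∂_2 are all 1, so H_1 ≅ Z.
  H_2: rank ker ∂_2 − rank ∂_3 = (6 − 6) − 0 = 0, and there is no ∂_3, so H_2 ≅ 0.

As a check, the Euler characteristic is 6 − 12 + 6 = 0, which agrees with 1 − 1 + 0 = 0.

H_0 = Z,  H_1 = Z,  H_2 = 0.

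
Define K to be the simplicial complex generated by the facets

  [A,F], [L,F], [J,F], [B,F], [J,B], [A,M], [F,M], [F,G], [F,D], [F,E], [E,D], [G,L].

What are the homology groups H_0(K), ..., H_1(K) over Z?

Fix the vertex order A < B < D < E < F < G < J < L < M and write every simplex with vertices in increasing order. Then dim K = 1 and the simplices of K are:

  0-simplices (9): A, B, D, E, F, G, J, L, M
  1-simplices (12): AF, AM, BF, BJ, DE, DF, EF, FG, FJ, FL, FM, GL

so the chain groups are C_0 ≅ Z^9, C_1 ≅ Z^12.

Boundary ∂_1: C_1 → C_0 is given by ∂[p,q] = [q] − [p].
The 9×12 boundary matrix has rank 8 and Smith normal form diag(1,1,1,1,1,1,1,1).

Computing H_k = (kernel of ∂_k) / (image of ∂_{k+1}):

  H_0: rank C_0 − rank ∂_1 = 9 − 8 = 1, and the invariant factors of ∂_1 are all 1, so H_0 = Z.
  H_1: rank ker ∂_1 − rank ∂_2 = (12 − 8) − 0 = 4, and there is no ∂_2, so H_1 = Z^4.

As a check, the Euler characteristic is 9 − 12 = -3, which agrees with 1 − 4 = -3.
(K is a triangulation of a wedge of 4 circles.)

H_0 ≅ Z,  H_1 ≅ Z^4.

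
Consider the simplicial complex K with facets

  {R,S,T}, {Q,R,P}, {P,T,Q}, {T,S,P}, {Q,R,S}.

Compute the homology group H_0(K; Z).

We work with the vertex ordering P < Q < R < S < T. The simplices of K, each written with vertices in increasing order, are:

  0-simplices (5): P, Q, R, S, T
  1-simplices (10): PQ, PR, PS, PT, QR, QS, QT, RS, RT, ST
  2-simplices (5): PQR, PQT, PST, QRS, RST

Hence C_0 ≅ Z^5, C_1 ≅ Z^10, C_2 ≅ Z^5.

Boundary ∂_1: C_1 → C_0 is given by ∂[p,q] = [q] − [p].
The resulting 5×10 matrix has rank 4, and its Smith normal form has invariant factors (1,1,1,1).

Boundary ∂_2: C_2 → C_1 sends each 2-simplex [p,q,r] to [q,r] − [p,r] + [p,q]. For instance
  ∂PQR = QR − PR + PQ,
  ∂PST = ST − PT + PS.
As a 10×5 matrix over Z this has rank 5, with invariant factors (1,1,1,1,1).

Computing H_k = (kernel of ∂_k) / (image of ∂_{k+1}):

  H_0: rank C_0 − rank ∂_1 = 5 − 4 = 1, and the invariant factors of ∂_1 are all 1, so H_0 = Z.

H_0 ≅ Z.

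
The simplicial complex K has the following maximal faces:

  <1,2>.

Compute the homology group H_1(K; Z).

Fix the vertex order 1 < 2 and write every simplex with vertices in increasing order. Then dim K = 1 and the simplices of K are:

  0-simplices (2): [1], [2]
  1-simplices (1): [1,2]

giving chain groups C_0 ≅ Z^2, C_1 ≅ Z^1.

∂_1: C_1 → C_0 sends each edge [p,q] (with p < q) to q − p. For instance
  ∂[1,2] = [2] − [1].
The 2×1 boundary matrix has rank 1 and Smith normal form diag(1).

From H_k ≅ ker(∂_k) / im(∂_{k+1}) we obtain:

  H_1: rank ker ∂_1 − rank ∂_2 = (1 − 1) − 0 = 0, and there is no ∂_2, so H_1 = 0.

H_1 ≅ 0.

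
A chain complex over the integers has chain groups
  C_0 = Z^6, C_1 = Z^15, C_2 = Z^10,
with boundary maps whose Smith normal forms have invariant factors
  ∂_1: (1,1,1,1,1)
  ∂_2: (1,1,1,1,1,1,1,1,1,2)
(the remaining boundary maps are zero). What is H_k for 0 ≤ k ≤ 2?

H_0: b_0 = 6 − 0 − 5 = 1; torsion from ∂_1 factors > 1: none. So H_0 ≅ Z.
H_1: b_1 = 15 − 5 − 10 = 0; torsion from ∂_2 factors > 1: [2]. So H_1 ≅ Z/2.
H_2: b_2 = 10 − 10 − 0 = 0; torsion from ∂_3 factors > 1: none. So H_2 ≅ 0.

H_0 ≅ Z,  H_1 ≅ Z/2,  H_2 = 0.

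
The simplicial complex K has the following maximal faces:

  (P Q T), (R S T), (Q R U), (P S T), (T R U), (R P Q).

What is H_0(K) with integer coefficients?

Fix the vertex order P < Q < R < S < T < U and write every simplex with vertices in increasing order. Then dim K = 2 and the simplices of K are:

  0-simplices (6): P, Q, R, S, T, U
  1-simplices (12): PQ, PR, PS, PT, QR, QT, QU, RS, RT, RU, ST, TU
  2-simplices (6): PQR, PQT, PST, QRU, RST, RTU

so the chain groups are C_0 ≅ Z^6, C_1 ≅ Z^12, C_2 ≅ Z^6.

The boundary map ∂_1: C_1 → C_0 is given by ∂[p,q] = [q] − [p]. For instance
  ∂TU = U − T.
As a 6×12 matrix over Z this has rank 5, with invariant factors (1,1,1,1,1).

Boundary ∂_2: C_2 → C_1 sends each 2-simplex [p,q,r] to [q,r] − [p,r] + [p,q]. For instance
  ∂RST = ST − RT + RS,
  ∂RTU = TU − RU + RT.
As a 12×6 matrix over Z this has rank 6, with invariant factors (1,1,1,1,1,1).

Computing H_k = (kernel of ∂_k) / (image of ∂_{k+1}):

  H_0: rank C_0 − rank ∂_1 = 6 − 5 = 1, and the invariant factors of ∂_1 are all 1, so H_0 ≅ Z.

H_0 = Z.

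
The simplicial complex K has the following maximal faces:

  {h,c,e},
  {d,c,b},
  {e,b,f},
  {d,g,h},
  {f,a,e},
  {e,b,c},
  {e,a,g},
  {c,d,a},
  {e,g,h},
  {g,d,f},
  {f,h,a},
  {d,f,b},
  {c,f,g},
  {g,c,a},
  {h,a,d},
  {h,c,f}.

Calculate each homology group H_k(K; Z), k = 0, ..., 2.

Fix the vertex order a < b < c < d < e < f < g < h and write every simplex with vertices in increasing order. Then dim K = 2 and the simplices of K are:

  0-simplices (8): a, b, c, d, e, f, g, h
  1-simplices (24): ac, ad, ae, af, ag, ah, bc, bd, be, bf, cd, ce, cf, cg, ch, df, dg, dh, ef, eg, eh, fg, fh, gh
  2-simplices (16): acd, acg, adh, aef, aeg, afh, bcd, bce, bdf, bef, ceh, cfg, cfh, dfg, dgh, egh

so the chain groups are C_0 ≅ Z^8, C_1 ≅ Z^24, C_2 ≅ Z^16.

Boundary ∂_1: C_1 → C_0 sends each edge [p,q] (with p < q) to q − p. For instance
  ∂bf = f − b.
As a 8×24 matrix over Z this has rank 7, with invariant factors (1,1,1,1,1,1,1).

∂_2: C_2 → C_1 maps a triangle to the signed sum of its edges. For instance
  ∂bce = ce − be + bc,
  ∂acg = cg − ag + ac.
The 24×16 boundary matrix has rank 15 and Smith normal form diag(1,1,1,1,1,1,1,1,1,1,1,1,1,1,1).

From H_k ≅ ker(∂_k) / im(∂_{k+1}) we obtain:

  H_0: rank C_0 − rank ∂_1 = 8 − 7 = 1, and the invariant factors of ∂_1 are all 1, so H_0 = Z.
  H_1: rank ker ∂_1 − rank ∂_2 = (24 − 7) − 15 = 2, and the invariant factors of ∂_2 are all 1, so H_1 = Z^2.
  H_2: rank ker ∂_2 − rank ∂_3 = (16 − 15) − 0 = 1, and there is no ∂_3, so H_2 = Z.

H_0 = Z,  H_1 = Z^2,  H_2 = Z.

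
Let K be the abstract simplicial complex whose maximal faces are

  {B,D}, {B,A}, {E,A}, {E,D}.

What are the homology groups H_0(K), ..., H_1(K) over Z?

H_0 = Z,  H_1 = Z.

Order the vertices as A < B < D < E. Listing each simplex with vertices in this order, K has dimension 1 with simplices:

  0-simplices (4): A, B, D, E
  1-simplices (4): AB, AE, BD, DE

giving chain groups C_0 ≅ Z^4, C_1 ≅ Z^4.

∂_1: C_1 → C_0 maps an edge to its endpoints' difference, ∂[p,q] = q − p.
The resulting 4×4 matrix has rank 3, and its Smith normal form has invariant factors (1,1,1).

Reading off H_k = ker ∂_k / im ∂_{k+1}:

  H_0: rank C_0 − rank ∂_1 = 4 − 3 = 1, and the invariant factors of ∂_1 are all 1, so H_0 = Z.
  H_1: rank ker ∂_1 − rank ∂_2 = (4 − 3) − 0 = 1, and there is no ∂_2, so H_1 = Z.

As a check, the Euler characteristic is 4 − 4 = 0, which agrees with 1 − 1 = 0.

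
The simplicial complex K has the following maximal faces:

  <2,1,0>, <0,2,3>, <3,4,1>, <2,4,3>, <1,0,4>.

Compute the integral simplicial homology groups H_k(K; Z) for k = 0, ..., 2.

H_0 ≅ Z,  H_1 ≅ Z,  H_2 = 0.

K has 5 vertices, 10 edges, 5 triangles.
rank ∂_0 = 0, rank ∂_1 = 4 ⇒ b_0 = 5 − 0 − 4 = 1; all invariant factors of ∂_1 are 1 so no torsion. So H_0 = Z.
rank ∂_1 = 4, rank ∂_2 = 5 ⇒ b_1 = 10 − 4 − 5 = 1; all invariant factors of ∂_2 are 1 so no torsion. So H_1 = Z.
rank ∂_2 = 5, rank ∂_3 = 0 ⇒ b_2 = 5 − 5 − 0 = 0. So H_2 = 0.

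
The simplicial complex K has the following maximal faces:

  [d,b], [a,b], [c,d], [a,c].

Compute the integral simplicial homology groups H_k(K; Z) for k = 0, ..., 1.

Take the total order a < b < c < d on the vertex set. Then K (dimension 1) consists of the simplices:

  0-simplices (4): a, b, c, d
  1-simplices (4): ab, ac, bd, cd

so the chain groups are C_0 ≅ Z^4, C_1 ≅ Z^4.

Boundary ∂_1: C_1 → C_0 is given by ∂[p,q] = [q] − [p]. For instance
  ∂cd = d − c.
The resulting 4×4 matrix has rank 3, and its Smith normal form has invariant factors (1,1,1).

Reading off H_k = ker ∂_k / im ∂_{k+1}:

  H_0: rank C_0 − rank ∂_1 = 4 − 3 = 1, and the invariant factors of ∂_1 are all 1, so H_0 = Z.
  H_1: rank ker ∂_1 − rank ∂_2 = (4 − 3) − 0 = 1, and there is no ∂_2, so H_1 = Z.

(K is a triangulation of the circle S^1.)

H_0 ≅ Z,  H_1 ≅ Z.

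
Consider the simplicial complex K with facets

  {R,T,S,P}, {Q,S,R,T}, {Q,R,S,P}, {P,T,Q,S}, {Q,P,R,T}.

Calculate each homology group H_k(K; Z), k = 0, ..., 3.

We work with the vertex ordering P < Q < R < S < T. The simplices of K, each written with vertices in increasing order, are:

  0-simplices (5): P, Q, R, S, T
  1-simplices (10): PQ, PR, PS, PT, QR, QS, QT, RS, RT, ST
  2-simplices (10): PQR, PQS, PQT, PRS, PRT, PST, QRS, QRT, QST, RST
  3-simplices (5): PQRS, PQRT, PQST, PRST, QRST

so the chain groups are C_0 ≅ Z^5, C_1 ≅ Z^10, C_2 ≅ Z^10, C_3 ≅ Z^5.

The boundary map ∂_1: C_1 → C_0 is given by ∂[p,q] = [q] − [p].
The resulting 5×10 matrix has rank 4, and its Smith normal form has invariant factors (1,1,1,1).

The boundary map ∂_2: C_2 → C_1 sends each 2-simplex [p,q,r] to [q,r] − [p,r] + [p,q]. For instance
  ∂PQS = QS − PS + PQ,
  ∂PRT = RT − PT + PR.
This gives a 10×10 integer matrix of rank 6; reducing to Smith normal form yields diagonal entries (1,1,1,1,1,1).

Boundary ∂_3: C_3 → C_2 sends each 3-simplex σ to the alternating sum Σ_i (−1)^i (σ with its i-th vertex removed). For instance
  ∂PQST = QST − PST + PQT − PQS,
  ∂PRST = RST − PST + PRT − PRS.
This gives a 10×5 integer matrix of rank 4; reducing to Smith normal form yields diagonal entries (1,1,1,1).

Now H_k = ker ∂_k / im ∂_{k+1}, so:

  H_0: rank C_0 − rank ∂_1 = 5 − 4 = 1, and the invariant factors of ∂_1 are all 1, so H_0 = Z.
  H_1: rank ker ∂_1 − rank ∂_2 = (10 − 4) − 6 = 0, and the invariant factors of ∂_2 are all 1, so H_1 = 0.
  H_2: rank ker ∂_2 − rank ∂_3 = (10 − 6) − 4 = 0, and the invariant factors of ∂_3 are all 1, so H_2 = 0.
  H_3: rank ker ∂_3 − rank ∂_4 = (5 − 4) − 0 = 1, and there is no ∂_4, so H_3 = Z.

As a check, the Euler characteristic is 5 − 10 + 10 − 5 = 0, which agrees with 1 − 0 + 0 − 1 = 0.
(K is a triangulation of the 3-sphere S^3.)

H_0 = Z,  H_1 = 0,  H_2 = 0,  H_3 = Z.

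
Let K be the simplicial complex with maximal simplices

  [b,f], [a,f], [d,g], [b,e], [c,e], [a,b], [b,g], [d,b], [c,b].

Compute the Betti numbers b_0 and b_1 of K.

Take the total order a < b < c < d < e < f < g on the vertex set. Then K (dimension 1) consists of the simplices:

  0-simplices (7): a, b, c, d, e, f, g
  1-simplices (9): ab, af, bc, bd, be, bf, bg, ce, dg

Hence C_0 ≅ Z^7, C_1 ≅ Z^9.

Boundary ∂_1: C_1 → C_0 maps an edge to its endpoints' difference, ∂[p,q] = q − p. For instance
  ∂bd = d − b.
The 7×9 boundary matrix has rank 6 and Smith normal form diag(1,1,1,1,1,1).

From H_k ≅ ker(∂_k) / im(∂_{k+1}) we obtain:

  H_0: rank C_0 − rank ∂_1 = 7 − 6 = 1, and the invariant factors of ∂_1 are all 1, so H_0 = Z.
  H_1: rank ker ∂_1 − rank ∂_2 = (9 − 6) − 0 = 3, and there is no ∂_2, so H_1 = Z^3.

Hence the Betti numbers are b_0 = 1, b_1 = 3.

b_0 = 1, b_1 = 3.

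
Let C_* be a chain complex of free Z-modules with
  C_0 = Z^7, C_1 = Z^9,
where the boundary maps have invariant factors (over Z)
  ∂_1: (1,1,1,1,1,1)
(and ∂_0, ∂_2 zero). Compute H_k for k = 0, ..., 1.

H_0: b_0 = 7 − 0 − 6 = 1; torsion from ∂_1 factors > 1: none. So H_0 ≅ Z.
H_1: b_1 = 9 − 6 − 0 = 3; torsion from ∂_2 factors > 1: none. So H_1 ≅ Z^3.

H_0 ≅ Z,  H_1 ≅ Z^3.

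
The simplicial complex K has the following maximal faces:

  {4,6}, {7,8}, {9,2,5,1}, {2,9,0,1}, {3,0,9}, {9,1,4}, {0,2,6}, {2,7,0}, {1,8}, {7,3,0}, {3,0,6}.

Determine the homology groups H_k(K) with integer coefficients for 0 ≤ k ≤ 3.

Fix the vertex order 0 < 1 < 2 < 3 < 4 < 5 < 6 < 7 < 8 < 9 and write every simplex with vertices in increasing order. Then dim K = 3 and the simplices of K are:

  0-simplices (10): [0], [1], [2], [3], [4], [5], [6], [7], [8], [9]
  1-simplices (22): [0,1], [0,2], [0,3], [0,6], [0,7], [0,9], [1,2], [1,4], [1,5], [1,8], [1,9], [2,5], [2,6], [2,7], [2,9], [3,6], [3,7], [3,9], [4,6], [4,9], [5,9], [7,8]
  2-simplices (13): [0,1,2], [0,1,9], [0,2,6], [0,2,7], [0,2,9], [0,3,6], [0,3,7], [0,3,9], [1,2,5], [1,2,9], [1,4,9], [1,5,9], [2,5,9]
  3-simplices (2): [0,1,2,9], [1,2,5,9]

Hence C_0 ≅ Z^10, C_1 ≅ Z^22, C_2 ≅ Z^13, C_3 ≅ Z^2.

∂_1: C_1 → C_0 maps an edge to its endpoints' difference, ∂[p,q] = q − p.
This gives a 10×22 integer matrix of rank 9; reducing to Smith normal form yields diagonal entries (1,1,1,1,1,1,1,1,1).

∂_2: C_2 → C_1 acts by ∂[p,q,r] = [q,r] − [p,r] + [p,q]. For instance
  ∂[0,3,6] = [3,6] − [0,6] + [0,3],
  ∂[1,2,9] = [2,9] − [1,9] + [1,2].
This gives a 22×13 integer matrix of rank 11; reducing to Smith normal form yields diagonal entries (1,1,1,1,1,1,1,1,1,1,1).

∂_3: C_3 → C_2 sends each 3-simplex σ to the alternating sum Σ_i (−1)^i (σ with its i-th vertex removed). For instance
  ∂[0,1,2,9] = [1,2,9] − [0,2,9] + [0,1,9] − [0,1,2],
  ∂[1,2,5,9] = [2,5,9] − [1,5,9] + [1,2,9] − [1,2,5].
As a 13×2 matrix over Z this has rank 2, with invariant factors (1,1).

Computing H_k = (kernel of ∂_k) / (image of ∂_{k+1}):

  H_0: rank C_0 − rank ∂_1 = 10 − 9 = 1, and the invariant factors of ∂_1 are all 1, so H_0 = Z.
  H_1: rank ker ∂_1 − rank ∂_2 = (22 − 9) − 11 = 2, and the invariant factors of ∂_2 are all 1, so H_1 = Z^2.
  H_2: rank ker ∂_2 − rank ∂_3 = (13 − 11) − 2 = 0, and the invariant factors of ∂_3 are all 1, so H_2 = 0.
  H_3: rank ker ∂_3 − rank ∂_4 = (2 − 2) − 0 = 0, and there is no ∂_4, so H_3 = 0.

As a check, the Euler characteristic is 10 − 22 + 13 − 2 = -1, which agrees with 1 − 2 + 0 − 0 = -1.

H_0 = Z,  H_1 = Z^2,  H_2 = 0,  H_3 = 0.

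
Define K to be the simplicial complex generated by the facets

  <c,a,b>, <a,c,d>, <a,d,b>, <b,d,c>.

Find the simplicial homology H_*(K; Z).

H_0 = Z,  H_1 = 0,  H_2 = Z.

We work with the vertex ordering a < b < c < d. The simplices of K, each written with vertices in increasing order, are:

  0-simplices (4): a, b, c, d
  1-simplices (6): ab, ac, ad, bc, bd, cd
  2-simplices (4): abc, abd, acd, bcd

so the chain groups are C_0 ≅ Z^4, C_1 ≅ Z^6, C_2 ≅ Z^4.

Boundary ∂_1: C_1 → C_0 is given by ∂[p,q] = [q] − [p].
The 4×6 boundary matrix has rank 3 and Smith normal form diag(1,1,1).

The boundary map ∂_2: C_2 → C_1 maps a triangle to the signed sum of its edges. For instance
  ∂bcd = cd − bd + bc,
  ∂abc = bc − ac + ab.
The resulting 6×4 matrix has rank 3, and its Smith normal form has invariant factors (1,1,1).

Now H_k = ker ∂_k / im ∂_{k+1}, so:

  H_0: rank C_0 − rank ∂_1 = 4 − 3 = 1, and the invariant factors of ∂_1 are all 1, so H_0 = Z.
  H_1: rank ker ∂_1 − rank ∂_2 = (6 − 3) − 3 = 0, and the invariant factors of ∂_2 are all 1, so H_1 = 0.
  H_2: rank ker ∂_2 − rank ∂_3 = (4 − 3) − 0 = 1, and there is no ∂_3, so H_2 = Z.

As a check, the Euler characteristic is 4 − 6 + 4 = 2, which agrees with 1 − 0 + 1 = 2.
(K is a triangulation of the 2-sphere S^2.)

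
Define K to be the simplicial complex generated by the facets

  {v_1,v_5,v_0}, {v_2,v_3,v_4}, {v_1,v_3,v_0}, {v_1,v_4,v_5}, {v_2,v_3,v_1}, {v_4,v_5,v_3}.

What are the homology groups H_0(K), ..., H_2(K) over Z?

We work with the vertex ordering v_0 < v_1 < v_2 < v_3 < v_4 < v_5. The simplices of K, each written with vertices in increasing order, are:

  0-simplices (6): [v_0], [v_1], [v_2], [v_3], [v_4], [v_5]
  1-simplices (12): [v_0,v_1], [v_0,v_3], [v_0,v_5], [v_1,v_2], [v_1,v_3], [v_1,v_4], [v_1,v_5], [v_2,v_3], [v_2,v_4], [v_3,v_4], [v_3,v_5], [v_4,v_5]
  2-simplices (6): [v_0,v_1,v_3], [v_0,v_1,v_5], [v_1,v_2,v_3], [v_1,v_4,v_5], [v_2,v_3,v_4], [v_3,v_4,v_5]

Hence C_0 ≅ Z^6, C_1 ≅ Z^12, C_2 ≅ Z^6.

The boundary map ∂_1: C_1 → C_0 maps an edge to its endpoints' difference, ∂[p,q] = q − p. For instance
  ∂[v_3,v_5] = [v_5] − [v_3].
This gives a 6×12 integer matrix of rank 5; reducing to Smith normal form yields diagonal entries (1,1,1,1,1).

Boundary ∂_2: C_2 → C_1 sends each 2-simplex [p,q,r] to [q,r] − [p,r] + [p,q]. For instance
  ∂[v_1,v_2,v_3] = [v_2,v_3] − [v_1,v_3] + [v_1,v_2],
  ∂[v_1,v_4,v_5] = [v_4,v_5] − [v_1,v_5] + [v_1,v_4].
The resulting 12×6 matrix has rank 6, and its Smith normal form has invariant factors (1,1,1,1,1,1).

From H_k ≅ ker(∂_k) / im(∂_{k+1}) we obtain:

  H_0: rank C_0 − rank ∂_1 = 6 − 5 = 1, and the invariant factors of ∂_1 are all 1, so H_0 ≅ Z.
  H_1: rank ker ∂_1 − rank ∂_2 = (12 − 5) − 6 = 1, and the invariant factors of ∂_2 are all 1, so H_1 ≅ Z.
  H_2: rank ker ∂_2 − rank ∂_3 = (6 − 6) − 0 = 0, and there is no ∂_3, so H_2 ≅ 0.

H_0 ≅ Z,  H_1 ≅ Z,  H_2 = 0.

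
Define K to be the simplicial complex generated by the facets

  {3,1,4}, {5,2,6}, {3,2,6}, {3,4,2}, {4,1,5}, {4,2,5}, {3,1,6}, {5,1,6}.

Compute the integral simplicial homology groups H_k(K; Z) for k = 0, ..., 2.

H_0 = Z,  H_1 = 0,  H_2 = Z.

We work with the vertex ordering 1 < 2 < 3 < 4 < 5 < 6. The simplices of K, each written with vertices in increasing order, are:

  0-simplices (6): [1], [2], [3], [4], [5], [6]
  1-simplices (12): [1,3], [1,4], [1,5], [1,6], [2,3], [2,4], [2,5], [2,6], [3,4], [3,6], [4,5], [5,6]
  2-simplices (8): [1,3,4], [1,3,6], [1,4,5], [1,5,6], [2,3,4], [2,3,6], [2,4,5], [2,5,6]

so the chain groups are C_0 ≅ Z^6, C_1 ≅ Z^12, C_2 ≅ Z^8.

The boundary map ∂_1: C_1 → C_0 maps an edge to its endpoints' difference, ∂[p,q] = q − p.
The resulting 6×12 matrix has rank 5, and its Smith normal form has invariant factors (1,1,1,1,1).

The boundary map ∂_2: C_2 → C_1 sends each 2-simplex [p,q,r] to [q,r] − [p,r] + [p,q]. For instance
  ∂[2,4,5] = [4,5] − [2,5] + [2,4],
  ∂[1,4,5] = [4,5] − [1,5] + [1,4].
As a 12×8 matrix over Z this has rank 7, with invariant factors (1,1,1,1,1,1,1).

Computing H_k = (kernel of ∂_k) / (image of ∂_{k+1}):

  H_0: rank C_0 − rank ∂_1 = 6 − 5 = 1, and the invariant factors of ∂_1 are all 1, so H_0 ≅ Z.
  H_1: rank ker ∂_1 − rank ∂_2 = (12 − 5) − 7 = 0, and the invariant factors of ∂_2 are all 1, so H_1 ≅ 0.
  H_2: rank ker ∂_2 − rank ∂_3 = (8 − 7) − 0 = 1, and there is no ∂_3, so H_2 ≅ Z.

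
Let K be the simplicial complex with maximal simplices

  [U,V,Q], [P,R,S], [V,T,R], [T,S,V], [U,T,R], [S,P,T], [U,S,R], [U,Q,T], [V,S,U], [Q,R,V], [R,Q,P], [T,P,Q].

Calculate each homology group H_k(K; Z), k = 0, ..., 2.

H_0 ≅ Z,  H_1 ≅ Z/2,  H_2 = 0.

We work with the vertex ordering P < Q < R < S < T < U < V. The simplices of K, each written with vertices in increasing order, are:

  0-simplices (7): P, Q, R, S, T, U, V
  1-simplices (18): PQ, PR, PS, PT, QR, QT, QU, QV, RS, RT, RU, RV, ST, SU, SV, TU, TV, UV
  2-simplices (12): PQR, PQT, PRS, PST, QRV, QTU, QUV, RSU, RTU, RTV, STV, SUV

Hence C_0 ≅ Z^7, C_1 ≅ Z^18, C_2 ≅ Z^12.

The boundary map ∂_1: C_1 → C_0 is given by ∂[p,q] = [q] − [p].
This gives a 7×18 integer matrix of rank 6; reducing to Smith normal form yields diagonal entries (1,1,1,1,1,1).

The boundary map ∂_2: C_2 → C_1 maps a triangle to the signed sum of its edges. For instance
  ∂RSU = SU − RU + RS,
  ∂SUV = UV − SV + SU.
As a 18×12 matrix over Z this has rank 12, with invariant factors (1,1,1,1,1,1,1,1,1,1,1,2).

Computing H_k = (kernel of ∂_k) / (image of ∂_{k+1}):

  H_0: rank C_0 − rank ∂_1 = 7 − 6 = 1, and the invariant factors of ∂_1 are all 1, so H_0 = Z.
  H_1: rank ker ∂_1 − rank ∂_2 = (18 − 6) − 12 = 0, and ∂_2 has invariant factor 2 > 1, so H_1 = Z/2.
  H_2: rank ker ∂_2 − rank ∂_3 = (12 − 12) − 0 = 0, and there is no ∂_3, so H_2 = 0.

As a check, the Euler characteristic is 7 − 18 + 12 = 1, which agrees with 1 − 0 + 0 = 1.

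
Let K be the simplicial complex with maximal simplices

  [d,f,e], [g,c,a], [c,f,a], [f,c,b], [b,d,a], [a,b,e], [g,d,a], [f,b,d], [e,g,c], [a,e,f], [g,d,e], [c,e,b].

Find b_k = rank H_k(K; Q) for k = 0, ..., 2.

Fix the vertex order a < b < c < d < e < f < g and write every simplex with vertices in increasing order. Then dim K = 2 and the simplices of K are:

  0-simplices (7): a, b, c, d, e, f, g
  1-simplices (18): ab, ac, ad, ae, af, ag, bc, bd, be, bf, ce, cf, cg, de, df, dg, ef, eg
  2-simplices (12): abd, abe, acf, acg, adg, aef, bce, bcf, bdf, ceg, def, deg

Hence C_0 ≅ Z^7, C_1 ≅ Z^18, C_2 ≅ Z^12.

∂_1: C_1 → C_0 sends each edge [p,q] (with p < q) to q − p. For instance
  ∂bc = c − b.
The resulting 7×18 matrix has rank 6, and its Smith normal form has invariant factors (1,1,1,1,1,1).

∂_2: C_2 → C_1 acts by ∂[p,q,r] = [q,r] − [p,r] + [p,q]. For instance
  ∂bce = ce − be + bc,
  ∂abe = be − ae + ab.
This gives a 18×12 integer matrix of rank 12; reducing to Smith normal form yields diagonal entries (1,1,1,1,1,1,1,1,1,1,1,2).

Computing H_k = (kernel of ∂_k) / (image of ∂_{k+1}):

  H_0: rank C_0 − rank ∂_1 = 7 − 6 = 1, and the invariant factors of ∂_1 are all 1, so H_0 = Z.
  H_1: rank ker ∂_1 − rank ∂_2 = (18 − 6) − 12 = 0, and ∂_2 has invariant factor 2 > 1, so H_1 = Z/2.
  H_2: rank ker ∂_2 − rank ∂_3 = (12 − 12) − 0 = 0, and there is no ∂_3, so H_2 = 0.

(K is a triangulation of the real projective plane RP^2.)

Hence the Betti numbers are b_0 = 1, b_1 = 0, b_2 = 0.

b_0 = 1, b_1 = 0, b_2 = 0.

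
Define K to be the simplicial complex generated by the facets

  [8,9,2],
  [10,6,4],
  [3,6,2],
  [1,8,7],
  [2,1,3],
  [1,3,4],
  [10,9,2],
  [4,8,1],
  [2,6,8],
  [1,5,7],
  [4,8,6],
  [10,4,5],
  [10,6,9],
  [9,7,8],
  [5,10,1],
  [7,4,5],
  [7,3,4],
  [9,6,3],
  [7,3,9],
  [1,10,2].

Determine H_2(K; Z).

Take the total order 1 < 2 < 3 < 4 < 5 < 6 < 7 < 8 < 9 < 10 on the vertex set. Then K (dimension 2) consists of the simplices:

  0-simplices (10): [1], [2], [3], [4], [5], [6], [7], [8], [9], [10]
  1-simplices (30): (30 of them)
  2-simplices (20): (20 of them)

Hence C_0 ≅ Z^10, C_1 ≅ Z^30, C_2 ≅ Z^20.

∂_1: C_1 → C_0 sends each edge [p,q] (with p < q) to q − p. For instance
  ∂[9,10] = [10] − [9].
The resulting 10×30 matrix has rank 9, and its Smith normal form has invariant factors (1,1,1,1,1,1,1,1,1).

The boundary map ∂_2: C_2 → C_1 acts by ∂[p,q,r] = [q,r] − [p,r] + [p,q]. For instance
  ∂[2,6,8] = [6,8] − [2,8] + [2,6],
  ∂[6,9,10] = [9,10] − [6,10] + [6,9].
As a 30×20 matrix over Z this has rank 20, with invariant factors (1,1,1,1,1,1,1,1,1,1,1,1,1,1,1,1,1,1,1,2).

Now H_k = ker ∂_k / im ∂_{k+1}, so:

  H_2: rank ker ∂_2 − rank ∂_3 = (20 − 20) − 0 = 0, and there is no ∂_3, so H_2 ≅ 0.

H_2 = 0.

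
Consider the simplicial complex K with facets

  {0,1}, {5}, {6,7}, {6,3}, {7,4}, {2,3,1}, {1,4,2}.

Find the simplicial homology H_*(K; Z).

H_0 ≅ Z^2,  H_1 ≅ Z,  H_2 = 0.

Take the total order 0 < 1 < 2 < 3 < 4 < 5 < 6 < 7 on the vertex set. Then K (dimension 2) consists of the simplices:

  0-simplices (8): [0], [1], [2], [3], [4], [5], [6], [7]
  1-simplices (9): [0,1], [1,2], [1,3], [1,4], [2,3], [2,4], [3,6], [4,7], [6,7]
  2-simplices (2): [1,2,3], [1,2,4]

giving chain groups C_0 ≅ Z^8, C_1 ≅ Z^9, C_2 ≅ Z^2.

∂_1: C_1 → C_0 is given by ∂[p,q] = [q] − [p]. For instance
  ∂[1,3] = [3] − [1].
The 8×9 boundary matrix has rank 6 and Smith normal form diag(1,1,1,1,1,1).

The boundary map ∂_2: C_2 → C_1 sends each 2-simplex [p,q,r] to [q,r] − [p,r] + [p,q]. For instance
  ∂[1,2,4] = [2,4] − [1,4] + [1,2],
  ∂[1,2,3] = [2,3] − [1,3] + [1,2].
The resulting 9×2 matrix has rank 2, and its Smith normal form has invariant factors (1,1).

Computing H_k = (kernel of ∂_k) / (image of ∂_{k+1}):

  H_0: rank C_0 − rank ∂_1 = 8 − 6 = 2, and the invariant factors of ∂_1 are all 1, so H_0 ≅ Z^2.
  H_1: rank ker ∂_1 − rank ∂_2 = (9 − 6) − 2 = 1, and the invariant factors of ∂_2 are all 1, so H_1 ≅ Z.
  H_2: rank ker ∂_2 − rank ∂_3 = (2 − 2) − 0 = 0, and there is no ∂_3, so H_2 ≅ 0.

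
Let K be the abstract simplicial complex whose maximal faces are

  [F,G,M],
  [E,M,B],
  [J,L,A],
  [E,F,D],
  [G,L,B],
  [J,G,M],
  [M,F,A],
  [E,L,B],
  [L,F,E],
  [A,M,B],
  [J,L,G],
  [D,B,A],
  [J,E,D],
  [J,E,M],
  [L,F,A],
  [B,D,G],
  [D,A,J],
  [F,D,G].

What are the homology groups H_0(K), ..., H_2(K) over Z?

We work with the vertex ordering A < B < D < E < F < G < J < L < M. The simplices of K, each written with vertices in increasing order, are:

  0-simplices (9): A, B, D, E, F, G, J, L, M
  1-simplices (27): AB, AD, AF, AJ, AL, AM, BD, BE, BG, BL, BM, DE, DF, DG, DJ, EF, EJ, EL, EM, FG, FL, FM, GJ, GL, GM, JL, JM
  2-simplices (18): ABD, ABM, ADJ, AFL, AFM, AJL, BDG, BEL, BEM, BGL, DEF, DEJ, DFG, EFL, EJM, FGM, GJL, GJM

Hence C_0 ≅ Z^9, C_1 ≅ Z^27, C_2 ≅ Z^18.

Boundary ∂_1: C_1 → C_0 sends each edge [p,q] (with p < q) to q − p. For instance
  ∂JL = L − J.
The 9×27 boundary matrix has rank 8 and Smith normal form diag(1,1,1,1,1,1,1,1).

Boundary ∂_2: C_2 → C_1 sends each 2-simplex [p,q,r] to [q,r] − [p,r] + [p,q]. For instance
  ∂ABM = BM − AM + AB,
  ∂GJM = JM − GM + GJ.
The 27×18 boundary matrix has rank 17 and Smith normal form diag(1,1,1,1,1,1,1,1,1,1,1,1,1,1,1,1,1).

Reading off H_k = ker ∂_k / im ∂_{k+1}:

  H_0: rank C_0 − rank ∂_1 = 9 − 8 = 1, and the invariant factors of ∂_1 are all 1, so H_0 = Z.
  H_1: rank ker ∂_1 − rank ∂_2 = (27 − 8) − 17 = 2, and the invariant factors of ∂_2 are all 1, so H_1 = Z^2.
  H_2: rank ker ∂_2 − rank ∂_3 = (18 − 17) − 0 = 1, and there is no ∂_3, so H_2 = Z.

H_0 ≅ Z,  H_1 ≅ Z^2,  H_2 ≅ Z.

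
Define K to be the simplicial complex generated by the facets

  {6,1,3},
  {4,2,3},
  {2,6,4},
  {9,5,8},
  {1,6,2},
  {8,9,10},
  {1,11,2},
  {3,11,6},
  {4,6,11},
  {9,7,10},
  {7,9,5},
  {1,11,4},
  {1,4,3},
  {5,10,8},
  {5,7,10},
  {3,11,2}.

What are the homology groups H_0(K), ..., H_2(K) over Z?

We work with the vertex ordering 1 < 2 < 3 < 4 < 5 < 6 < 7 < 8 < 9 < 10 < 11. The simplices of K, each written with vertices in increasing order, are:

  0-simplices (11): [1], [2], [3], [4], [5], [6], [7], [8], [9], [10], [11]
  1-simplices (24): (24 of them)
  2-simplices (16): [1,2,6], [1,2,11], [1,3,4], [1,3,6], [1,4,11], [2,3,4], [2,3,11], [2,4,6], [3,6,11], [4,6,11], [5,7,9], [5,7,10], [5,8,9], [5,8,10], [7,9,10], [8,9,10]

so the chain groups are C_0 ≅ Z^11, C_1 ≅ Z^24, C_2 ≅ Z^16.

The boundary map ∂_1: C_1 → C_0 maps an edge to its endpoints' difference, ∂[p,q] = q − p. For instance
  ∂[1,6] = [6] − [1].
This gives a 11×24 integer matrix of rank 9; reducing to Smith normal form yields diagonal entries (1,1,1,1,1,1,1,1,1).

The boundary map ∂_2: C_2 → C_1 acts by ∂[p,q,r] = [q,r] − [p,r] + [p,q]. For instance
  ∂[8,9,10] = [9,10] − [8,10] + [8,9],
  ∂[5,8,10] = [8,10] − [5,10] + [5,8].
The resulting 24×16 matrix has rank 15, and its Smith normal form has invariant factors (1,1,1,1,1,1,1,1,1,1,1,1,1,1,2).

Reading off H_k = ker ∂_k / im ∂_{k+1}:

  H_0: rank C_0 − rank ∂_1 = 11 − 9 = 2, and the invariant factors of ∂_1 are all 1, so H_0 = Z^2.
  H_1: rank ker ∂_1 − rank ∂_2 = (24 − 9) − 15 = 0, and ∂_2 has invariant factor 2 > 1, so H_1 = Z/2.
  H_2: rank ker ∂_2 − rank ∂_3 = (16 − 15) − 0 = 1, and there is no ∂_3, so H_2 = Z.

H_0 = Z^2,  H_1 = Z/2,  H_2 = Z.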